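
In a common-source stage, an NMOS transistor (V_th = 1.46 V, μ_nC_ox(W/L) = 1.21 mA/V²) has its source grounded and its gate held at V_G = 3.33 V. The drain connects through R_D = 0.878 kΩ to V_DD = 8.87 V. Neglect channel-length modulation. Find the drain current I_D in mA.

V_GS = V_G = 3.33 V, so V_ov = 3.33 − 1.46 = 1.87 V.
Assume saturation: I_D = ½ k_n V_ov² = 0.5 × 1.21 × 1.87² = 2.12 mA, giving V_DS = V_DD − I_D R_D = 8.87 − 2.12 × 0.878 = 7.01 V.
V_DS = 7.01 V ≥ V_ov = 1.87 V, confirming saturation.

I_D = 2.12 mA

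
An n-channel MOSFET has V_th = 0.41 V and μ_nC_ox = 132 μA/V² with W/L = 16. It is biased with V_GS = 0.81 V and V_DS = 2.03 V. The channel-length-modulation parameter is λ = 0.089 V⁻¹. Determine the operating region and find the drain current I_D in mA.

Saturation; I_D = 0.199 mA

k_n = μ_nC_ox · (W/L) = 2.112 mA/V².
V_ov = V_GS − V_th = 0.81 − 0.41 = 0.4 V.
Since V_DS = 2.03 V ≥ V_ov = 0.4 V, the device is in saturation.
I_D = ½ k_n V_ov² (1 + λ V_DS) = 0.5 × 2.112 × 0.4² × (1 + 0.089 × 2.03) = 0.199 mA.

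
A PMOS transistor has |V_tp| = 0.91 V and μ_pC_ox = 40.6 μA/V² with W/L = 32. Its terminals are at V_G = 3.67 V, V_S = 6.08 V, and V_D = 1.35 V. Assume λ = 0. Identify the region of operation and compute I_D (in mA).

Saturation; I_D = 1.46 mA

V_SG = V_S − V_G = 6.08 − 3.67 = 2.41 V; V_SD = V_S − V_D = 6.08 − 1.35 = 4.73 V.
k_p = μ_pC_ox · (W/L) = 1.299 mA/V².
V_ov = V_SG − |V_tp| = 2.41 − 0.91 = 1.5 V.
Since V_SD = 4.73 V ≥ V_ov = 1.5 V, the device is in saturation.
I_D = ½ k_p V_ov² = 0.5 × 1.299 × 1.5² = 1.46 mA.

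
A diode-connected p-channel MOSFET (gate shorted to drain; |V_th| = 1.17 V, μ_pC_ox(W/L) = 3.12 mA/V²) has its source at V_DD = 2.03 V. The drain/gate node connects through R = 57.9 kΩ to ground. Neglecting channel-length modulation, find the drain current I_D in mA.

I_D = 0.0133 mA

With gate tied to drain, V_SG = V_SD ≥ V_SG − |V_th|, so the device is in saturation.
KCL at the drain: ½ k_p (V_SG − |V_th|)² = (V_DD − V_SG)/R.
Let x = V_SG − 1.17. Then 90.3 x² + x − 0.86 = 0, giving x = 0.0922 V (positive root), so V_SG = 1.26 V.
I_D = (V_DD − V_SG)/R = (2.03 − 1.26) / 57.9 = 0.0133 mA.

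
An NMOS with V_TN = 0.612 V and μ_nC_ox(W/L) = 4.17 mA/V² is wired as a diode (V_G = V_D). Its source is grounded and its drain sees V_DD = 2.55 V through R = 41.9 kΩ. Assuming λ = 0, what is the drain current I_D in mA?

I_D = 0.0428 mA

With gate tied to drain, V_GS = V_DS ≥ V_GS − V_TN, so the device is in saturation.
KCL at the drain: ½ k_n (V_GS − V_TN)² = (V_DD − V_GS)/R.
Let x = V_GS − 0.612. Then 87.4 x² + x − 1.938 = 0, giving x = 0.143 V (positive root), so V_GS = 0.755 V.
I_D = (V_DD − V_GS)/R = (2.55 − 0.755) / 41.9 = 0.0428 mA.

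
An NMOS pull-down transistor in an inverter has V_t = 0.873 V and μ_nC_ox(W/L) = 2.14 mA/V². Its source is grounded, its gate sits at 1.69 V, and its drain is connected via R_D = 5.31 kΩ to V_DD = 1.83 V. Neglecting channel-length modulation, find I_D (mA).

V_GS = V_G = 1.69 V, so V_ov = 1.69 − 0.873 = 0.817 V.
Assume saturation: I_D = ½ k_n V_ov² = 0.5 × 2.14 × 0.817² = 0.714 mA, giving V_DS = V_DD − I_D R_D = 1.83 − 0.714 × 5.31 = -1.96 V.
But -1.96 V < V_ov = 0.817 V, so the device is actually in triode.
In triode I_D = k_n[V_ov V_DS − ½ V_DS²] and I_D = (V_DD − V_DS)/R_D. Equating: 5.68 V_DS² − 10.28 V_DS + 1.83 = 0, giving V_DS = 0.2 V (the root below V_ov).
I_D = (1.83 − 0.2) / 5.31 = 0.307 mA.

I_D = 0.307 mA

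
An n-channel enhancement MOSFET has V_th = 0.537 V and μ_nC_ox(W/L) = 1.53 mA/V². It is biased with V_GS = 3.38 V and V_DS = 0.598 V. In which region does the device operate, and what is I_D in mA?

V_ov = V_GS − V_th = 3.38 − 0.537 = 2.84 V.
Since V_DS = 0.598 V < V_ov = 2.84 V, the device is in the triode region.
I_D = k_n [V_ov · V_DS − ½ V_DS²] = 1.53 × [2.84 × 0.598 − 0.5 × 0.598²] = 2.33 mA.

Triode; I_D = 2.33 mA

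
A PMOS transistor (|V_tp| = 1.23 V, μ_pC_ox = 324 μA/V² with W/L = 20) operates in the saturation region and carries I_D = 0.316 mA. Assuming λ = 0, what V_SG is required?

k_p = μ_pC_ox · (W/L) = 6.48 mA/V².
In saturation I_D = ½ k_p (V_SG − |V_tp|)², so V_SG − |V_tp| = √(2 I_D / k_p) = √(2 × 0.316 / 6.48) = 0.312 V.
V_SG = 1.23 + 0.312 = 1.54 V.

V_SG = 1.54 V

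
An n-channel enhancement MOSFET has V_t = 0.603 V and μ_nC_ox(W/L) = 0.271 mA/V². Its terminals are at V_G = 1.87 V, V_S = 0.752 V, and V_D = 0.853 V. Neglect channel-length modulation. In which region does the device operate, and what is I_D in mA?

Triode; I_D = 0.0127 mA

V_GS = V_G − V_S = 1.87 − 0.752 = 1.12 V; V_DS = V_D − V_S = 0.853 − 0.752 = 0.101 V.
V_ov = V_GS − V_t = 1.12 − 0.603 = 0.515 V.
Since V_DS = 0.101 V < V_ov = 0.515 V, the device is in the triode region.
I_D = k_n [V_ov · V_DS − ½ V_DS²] = 0.271 × [0.515 × 0.101 − 0.5 × 0.101²] = 0.0127 mA.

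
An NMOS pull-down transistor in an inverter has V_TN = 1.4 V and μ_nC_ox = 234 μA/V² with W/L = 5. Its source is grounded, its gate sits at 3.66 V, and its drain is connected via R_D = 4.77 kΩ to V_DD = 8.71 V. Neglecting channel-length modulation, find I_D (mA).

V_GS = V_G = 3.66 V, so V_ov = 3.66 − 1.4 = 2.26 V.
k_n = μ_nC_ox · (W/L) = 1.17 mA/V².
Assume saturation: I_D = ½ k_n V_ov² = 0.5 × 1.17 × 2.26² = 2.99 mA, giving V_DS = V_DD − I_D R_D = 8.71 − 2.99 × 4.77 = -5.54 V.
But -5.54 V < V_ov = 2.26 V, so the device is actually in triode.
In triode I_D = k_n[V_ov V_DS − ½ V_DS²] and I_D = (V_DD − V_DS)/R_D. Equating: 2.79 V_DS² − 13.61 V_DS + 8.71 = 0, giving V_DS = 0.757 V (the root below V_ov).
I_D = (8.71 − 0.757) / 4.77 = 1.67 mA.

I_D = 1.67 mA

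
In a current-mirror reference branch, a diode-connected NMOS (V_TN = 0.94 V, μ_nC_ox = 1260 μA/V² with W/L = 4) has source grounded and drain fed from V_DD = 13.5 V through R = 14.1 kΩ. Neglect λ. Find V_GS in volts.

With gate tied to drain, V_GS = V_DS ≥ V_GS − V_TN, so the device is in saturation.
k_n = μ_nC_ox · (W/L) = 5.04 mA/V².
KCL at the drain: ½ k_n (V_GS − V_TN)² = (V_DD − V_GS)/R.
Let x = V_GS − 0.94. Then 35.5 x² + x − 12.56 = 0, giving x = 0.581 V (positive root), so V_GS = 1.52 V.
I_D = (V_DD − V_GS)/R = (13.5 − 1.52) / 14.1 = 0.85 mA.

V_GS = 1.52 V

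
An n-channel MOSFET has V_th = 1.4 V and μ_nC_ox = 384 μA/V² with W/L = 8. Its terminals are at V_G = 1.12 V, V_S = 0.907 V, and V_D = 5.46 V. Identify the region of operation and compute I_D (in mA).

Cutoff; I_D = 0 mA

V_GS = V_G − V_S = 1.12 − 0.907 = 0.213 V; V_DS = V_D − V_S = 5.46 − 0.907 = 4.55 V.
V_GS = 0.213 V < V_th = 1.4 V, so the transistor is in cutoff.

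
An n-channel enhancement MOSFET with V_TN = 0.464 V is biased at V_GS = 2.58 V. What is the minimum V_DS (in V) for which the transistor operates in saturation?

V_DS,sat = 2.12 V

The boundary between triode and saturation is V_DS = V_GS − V_TN = V_ov.
V_ov = 2.58 − 0.464 = 2.12 V.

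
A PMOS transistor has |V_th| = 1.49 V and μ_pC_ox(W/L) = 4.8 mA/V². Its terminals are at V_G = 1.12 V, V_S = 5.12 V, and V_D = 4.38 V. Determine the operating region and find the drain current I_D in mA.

Triode; I_D = 7.60 mA

V_SG = V_S − V_G = 5.12 − 1.12 = 4 V; V_SD = V_S − V_D = 5.12 − 4.38 = 0.74 V.
V_ov = V_SG − |V_th| = 4 − 1.49 = 2.51 V.
Since V_SD = 0.74 V < V_ov = 2.51 V, the device is in the triode region.
I_D = k_p [V_ov · V_SD − ½ V_SD²] = 4.8 × [2.51 × 0.74 − 0.5 × 0.74²] = 7.6 mA.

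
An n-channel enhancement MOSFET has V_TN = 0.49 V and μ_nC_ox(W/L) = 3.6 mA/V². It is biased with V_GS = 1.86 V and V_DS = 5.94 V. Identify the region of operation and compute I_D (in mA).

V_ov = V_GS − V_TN = 1.86 − 0.49 = 1.37 V.
Since V_DS = 5.94 V ≥ V_ov = 1.37 V, the device is in saturation.
I_D = ½ k_n V_ov² = 0.5 × 3.6 × 1.37² = 3.38 mA.

Saturation; I_D = 3.38 mA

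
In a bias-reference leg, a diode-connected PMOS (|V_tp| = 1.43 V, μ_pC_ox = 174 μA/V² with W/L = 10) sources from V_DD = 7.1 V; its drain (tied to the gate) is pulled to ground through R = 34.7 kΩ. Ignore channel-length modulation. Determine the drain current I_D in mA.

With gate tied to drain, V_SG = V_SD ≥ V_SG − |V_tp|, so the device is in saturation.
k_p = μ_pC_ox · (W/L) = 1.74 mA/V².
KCL at the drain: ½ k_p (V_SG − |V_tp|)² = (V_DD − V_SG)/R.
Let x = V_SG − 1.43. Then 30.2 x² + x − 5.67 = 0, giving x = 0.417 V (positive root), so V_SG = 1.85 V.
I_D = (V_DD − V_SG)/R = (7.1 − 1.85) / 34.7 = 0.151 mA.

I_D = 0.151 mA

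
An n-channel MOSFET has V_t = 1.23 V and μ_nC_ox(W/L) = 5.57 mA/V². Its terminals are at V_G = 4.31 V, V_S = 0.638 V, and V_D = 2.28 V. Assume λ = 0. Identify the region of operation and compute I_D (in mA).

Triode; I_D = 14.8 mA

V_GS = V_G − V_S = 4.31 − 0.638 = 3.67 V; V_DS = V_D − V_S = 2.28 − 0.638 = 1.64 V.
V_ov = V_GS − V_t = 3.67 − 1.23 = 2.44 V.
Since V_DS = 1.64 V < V_ov = 2.44 V, the device is in the triode region.
I_D = k_n [V_ov · V_DS − ½ V_DS²] = 5.57 × [2.44 × 1.64 − 0.5 × 1.64²] = 14.8 mA.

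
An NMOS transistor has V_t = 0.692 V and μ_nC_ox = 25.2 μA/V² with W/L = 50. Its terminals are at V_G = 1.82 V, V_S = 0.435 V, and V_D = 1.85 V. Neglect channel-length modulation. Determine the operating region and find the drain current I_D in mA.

V_GS = V_G − V_S = 1.82 − 0.435 = 1.39 V; V_DS = V_D − V_S = 1.85 − 0.435 = 1.42 V.
k_n = μ_nC_ox · (W/L) = 1.26 mA/V².
V_ov = V_GS − V_t = 1.39 − 0.692 = 0.693 V.
Since V_DS = 1.42 V ≥ V_ov = 0.693 V, the device is in saturation.
I_D = ½ k_n V_ov² = 0.5 × 1.26 × 0.693² = 0.303 mA.

Saturation; I_D = 0.303 mA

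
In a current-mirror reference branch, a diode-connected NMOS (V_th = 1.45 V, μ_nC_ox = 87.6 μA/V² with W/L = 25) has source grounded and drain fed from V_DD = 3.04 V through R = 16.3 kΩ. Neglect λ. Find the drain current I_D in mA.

I_D = 0.0809 mA

With gate tied to drain, V_GS = V_DS ≥ V_GS − V_th, so the device is in saturation.
k_n = μ_nC_ox · (W/L) = 2.19 mA/V².
KCL at the drain: ½ k_n (V_GS − V_th)² = (V_DD − V_GS)/R.
Let x = V_GS − 1.45. Then 17.8 x² + x − 1.59 = 0, giving x = 0.272 V (positive root), so V_GS = 1.72 V.
I_D = (V_DD − V_GS)/R = (3.04 − 1.72) / 16.3 = 0.0809 mA.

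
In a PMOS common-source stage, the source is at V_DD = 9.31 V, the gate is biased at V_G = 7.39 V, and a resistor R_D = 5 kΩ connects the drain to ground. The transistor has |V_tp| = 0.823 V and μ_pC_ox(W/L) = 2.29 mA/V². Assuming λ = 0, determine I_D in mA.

I_D = 1.38 mA

V_SG = V_DD − V_G = 9.31 − 7.39 = 1.92 V, so V_ov = 1.92 − 0.823 = 1.1 V.
Assume saturation: I_D = ½ k_p V_ov² = 0.5 × 2.29 × 1.1² = 1.38 mA, giving V_SD = V_DD − I_D R_D = 9.31 − 1.38 × 5 = 2.42 V.
V_SD = 2.42 V ≥ V_ov = 1.1 V, confirming saturation.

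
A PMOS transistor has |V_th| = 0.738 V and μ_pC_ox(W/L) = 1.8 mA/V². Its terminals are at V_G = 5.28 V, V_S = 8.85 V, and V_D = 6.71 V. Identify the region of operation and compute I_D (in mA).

V_SG = V_S − V_G = 8.85 − 5.28 = 3.57 V; V_SD = V_S − V_D = 8.85 − 6.71 = 2.14 V.
V_ov = V_SG − |V_th| = 3.57 − 0.738 = 2.83 V.
Since V_SD = 2.14 V < V_ov = 2.83 V, the device is in the triode region.
I_D = k_p [V_ov · V_SD − ½ V_SD²] = 1.8 × [2.83 × 2.14 − 0.5 × 2.14²] = 6.79 mA.

Triode; I_D = 6.79 mA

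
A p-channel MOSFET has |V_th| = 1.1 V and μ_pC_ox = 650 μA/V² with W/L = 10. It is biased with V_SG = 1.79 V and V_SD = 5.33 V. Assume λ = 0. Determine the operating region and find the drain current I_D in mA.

k_p = μ_pC_ox · (W/L) = 6.5 mA/V².
V_ov = V_SG − |V_th| = 1.79 − 1.1 = 0.69 V.
Since V_SD = 5.33 V ≥ V_ov = 0.69 V, the device is in saturation.
I_D = ½ k_p V_ov² = 0.5 × 6.5 × 0.69² = 1.55 mA.

Saturation; I_D = 1.55 mA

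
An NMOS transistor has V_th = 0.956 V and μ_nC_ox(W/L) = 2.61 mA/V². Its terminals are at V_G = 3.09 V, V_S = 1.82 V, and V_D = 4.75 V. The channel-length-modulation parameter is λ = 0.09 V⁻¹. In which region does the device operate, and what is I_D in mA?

V_GS = V_G − V_S = 3.09 − 1.82 = 1.27 V; V_DS = V_D − V_S = 4.75 − 1.82 = 2.93 V.
V_ov = V_GS − V_th = 1.27 − 0.956 = 0.314 V.
Since V_DS = 2.93 V ≥ V_ov = 0.314 V, the device is in saturation.
I_D = ½ k_n V_ov² (1 + λ V_DS) = 0.5 × 2.61 × 0.314² × (1 + 0.09 × 2.93) = 0.163 mA.

Saturation; I_D = 0.163 mA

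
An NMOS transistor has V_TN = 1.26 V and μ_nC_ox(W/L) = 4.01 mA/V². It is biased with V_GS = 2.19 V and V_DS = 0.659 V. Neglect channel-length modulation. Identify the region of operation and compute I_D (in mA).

V_ov = V_GS − V_TN = 2.19 − 1.26 = 0.93 V.
Since V_DS = 0.659 V < V_ov = 0.93 V, the device is in the triode region.
I_D = k_n [V_ov · V_DS − ½ V_DS²] = 4.01 × [0.93 × 0.659 − 0.5 × 0.659²] = 1.59 mA.

Triode; I_D = 1.59 mA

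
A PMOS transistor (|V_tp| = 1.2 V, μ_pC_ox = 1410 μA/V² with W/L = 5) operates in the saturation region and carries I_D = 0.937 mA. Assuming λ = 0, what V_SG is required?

k_p = μ_pC_ox · (W/L) = 7.05 mA/V².
In saturation I_D = ½ k_p (V_SG − |V_tp|)², so V_SG − |V_tp| = √(2 I_D / k_p) = √(2 × 0.937 / 7.05) = 0.516 V.
V_SG = 1.2 + 0.516 = 1.72 V.

V_SG = 1.72 V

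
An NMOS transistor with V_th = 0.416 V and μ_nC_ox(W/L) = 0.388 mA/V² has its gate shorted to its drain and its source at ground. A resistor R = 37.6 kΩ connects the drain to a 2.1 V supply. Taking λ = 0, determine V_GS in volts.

With gate tied to drain, V_GS = V_DS ≥ V_GS − V_th, so the device is in saturation.
KCL at the drain: ½ k_n (V_GS − V_th)² = (V_DD − V_GS)/R.
Let x = V_GS − 0.416. Then 7.29 x² + x − 1.684 = 0, giving x = 0.417 V (positive root), so V_GS = 0.833 V.
I_D = (V_DD − V_GS)/R = (2.1 − 0.833) / 37.6 = 0.0337 mA.

V_GS = 0.833 V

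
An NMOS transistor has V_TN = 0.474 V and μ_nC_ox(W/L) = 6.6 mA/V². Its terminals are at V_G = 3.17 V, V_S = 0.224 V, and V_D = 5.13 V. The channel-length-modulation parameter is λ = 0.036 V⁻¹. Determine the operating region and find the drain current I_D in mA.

Saturation; I_D = 23.7 mA

V_GS = V_G − V_S = 3.17 − 0.224 = 2.95 V; V_DS = V_D − V_S = 5.13 − 0.224 = 4.91 V.
V_ov = V_GS − V_TN = 2.95 − 0.474 = 2.47 V.
Since V_DS = 4.91 V ≥ V_ov = 2.47 V, the device is in saturation.
I_D = ½ k_n V_ov² (1 + λ V_DS) = 0.5 × 6.6 × 2.47² × (1 + 0.036 × 4.91) = 23.7 mA.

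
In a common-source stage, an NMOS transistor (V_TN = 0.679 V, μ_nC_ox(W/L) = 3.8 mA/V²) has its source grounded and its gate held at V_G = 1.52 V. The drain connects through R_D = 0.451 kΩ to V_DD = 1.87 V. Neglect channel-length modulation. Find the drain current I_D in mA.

V_GS = V_G = 1.52 V, so V_ov = 1.52 − 0.679 = 0.841 V.
Assume saturation: I_D = ½ k_n V_ov² = 0.5 × 3.8 × 0.841² = 1.34 mA, giving V_DS = V_DD − I_D R_D = 1.87 − 1.34 × 0.451 = 1.26 V.
V_DS = 1.26 V ≥ V_ov = 0.841 V, confirming saturation.

I_D = 1.34 mA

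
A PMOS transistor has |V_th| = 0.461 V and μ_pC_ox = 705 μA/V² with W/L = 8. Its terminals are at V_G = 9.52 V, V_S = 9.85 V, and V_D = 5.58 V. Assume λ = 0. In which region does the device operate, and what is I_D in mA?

Cutoff; I_D = 0 mA

V_SG = V_S − V_G = 9.85 − 9.52 = 0.33 V; V_SD = V_S − V_D = 9.85 − 5.58 = 4.27 V.
V_SG = 0.33 V < |V_th| = 0.461 V, so the transistor is in cutoff.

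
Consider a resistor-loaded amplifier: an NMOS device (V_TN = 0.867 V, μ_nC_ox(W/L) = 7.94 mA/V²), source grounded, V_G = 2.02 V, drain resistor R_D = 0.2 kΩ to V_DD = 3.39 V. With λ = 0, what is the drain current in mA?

I_D = 5.28 mA

V_GS = V_G = 2.02 V, so V_ov = 2.02 − 0.867 = 1.15 V.
Assume saturation: I_D = ½ k_n V_ov² = 0.5 × 7.94 × 1.15² = 5.28 mA, giving V_DS = V_DD − I_D R_D = 3.39 − 5.28 × 0.2 = 2.33 V.
V_DS = 2.33 V ≥ V_ov = 1.15 V, confirming saturation.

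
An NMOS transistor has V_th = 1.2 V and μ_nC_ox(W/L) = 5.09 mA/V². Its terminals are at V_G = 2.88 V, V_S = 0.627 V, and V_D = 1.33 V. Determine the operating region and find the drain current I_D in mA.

V_GS = V_G − V_S = 2.88 − 0.627 = 2.25 V; V_DS = V_D − V_S = 1.33 − 0.627 = 0.703 V.
V_ov = V_GS − V_th = 2.25 − 1.2 = 1.05 V.
Since V_DS = 0.703 V < V_ov = 1.05 V, the device is in the triode region.
I_D = k_n [V_ov · V_DS − ½ V_DS²] = 5.09 × [1.05 × 0.703 − 0.5 × 0.703²] = 2.51 mA.

Triode; I_D = 2.51 mA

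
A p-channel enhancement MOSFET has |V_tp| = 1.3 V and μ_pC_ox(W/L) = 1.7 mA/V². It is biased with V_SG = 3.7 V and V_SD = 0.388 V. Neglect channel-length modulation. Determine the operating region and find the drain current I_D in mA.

V_ov = V_SG − |V_tp| = 3.7 − 1.3 = 2.4 V.
Since V_SD = 0.388 V < V_ov = 2.4 V, the device is in the triode region.
I_D = k_p [V_ov · V_SD − ½ V_SD²] = 1.7 × [2.4 × 0.388 − 0.5 × 0.388²] = 1.46 mA.

Triode; I_D = 1.46 mA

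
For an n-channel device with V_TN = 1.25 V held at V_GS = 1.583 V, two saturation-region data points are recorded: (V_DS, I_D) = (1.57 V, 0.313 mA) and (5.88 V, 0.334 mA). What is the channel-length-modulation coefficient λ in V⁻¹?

λ = 0.0160 V⁻¹

With V_GS fixed, I_D ∝ (1 + λ V_DS) in saturation, so I_D2/I_D1 = (1 + λ V_DS2)/(1 + λ V_DS1).
0.334/0.313 = 1.067 = (1 + 5.88 λ)/(1 + 1.57 λ).
Solving: λ (I_D1 V_DS2 − I_D2 V_DS1) = I_D2 − I_D1, so λ = (0.334 − 0.313) / (0.313 × 5.88 − 0.334 × 1.57) = 0.021 / 1.32 = 0.016 V⁻¹.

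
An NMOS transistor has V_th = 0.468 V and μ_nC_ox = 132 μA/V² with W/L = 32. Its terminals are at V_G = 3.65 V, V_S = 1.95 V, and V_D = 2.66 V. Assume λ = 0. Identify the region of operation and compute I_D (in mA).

V_GS = V_G − V_S = 3.65 − 1.95 = 1.7 V; V_DS = V_D − V_S = 2.66 − 1.95 = 0.71 V.
k_n = μ_nC_ox · (W/L) = 4.224 mA/V².
V_ov = V_GS − V_th = 1.7 − 0.468 = 1.23 V.
Since V_DS = 0.71 V < V_ov = 1.23 V, the device is in the triode region.
I_D = k_n [V_ov · V_DS − ½ V_DS²] = 4.224 × [1.23 × 0.71 − 0.5 × 0.71²] = 2.63 mA.

Triode; I_D = 2.63 mA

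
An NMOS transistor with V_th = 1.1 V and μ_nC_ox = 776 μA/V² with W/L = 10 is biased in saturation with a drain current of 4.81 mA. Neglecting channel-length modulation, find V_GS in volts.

k_n = μ_nC_ox · (W/L) = 7.76 mA/V².
In saturation I_D = ½ k_n (V_GS − V_th)², so V_GS − V_th = √(2 I_D / k_n) = √(2 × 4.81 / 7.76) = 1.11 V.
V_GS = 1.1 + 1.11 = 2.21 V.

V_GS = 2.21 V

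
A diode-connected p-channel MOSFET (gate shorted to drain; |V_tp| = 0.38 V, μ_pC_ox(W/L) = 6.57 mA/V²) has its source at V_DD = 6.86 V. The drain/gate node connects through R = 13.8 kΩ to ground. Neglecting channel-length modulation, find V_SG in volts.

V_SG = 0.747 V

With gate tied to drain, V_SG = V_SD ≥ V_SG − |V_tp|, so the device is in saturation.
KCL at the drain: ½ k_p (V_SG − |V_tp|)² = (V_DD − V_SG)/R.
Let x = V_SG − 0.38. Then 45.3 x² + x − 6.48 = 0, giving x = 0.367 V (positive root), so V_SG = 0.747 V.
I_D = (V_DD − V_SG)/R = (6.86 − 0.747) / 13.8 = 0.443 mA.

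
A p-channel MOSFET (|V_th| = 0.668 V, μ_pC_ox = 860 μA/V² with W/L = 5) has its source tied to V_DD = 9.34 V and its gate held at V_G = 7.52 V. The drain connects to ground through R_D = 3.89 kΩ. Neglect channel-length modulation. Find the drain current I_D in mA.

I_D = 2.24 mA

V_SG = V_DD − V_G = 9.34 − 7.52 = 1.82 V, so V_ov = 1.82 − 0.668 = 1.15 V.
k_p = μ_pC_ox · (W/L) = 4.3 mA/V².
Assume saturation: I_D = ½ k_p V_ov² = 0.5 × 4.3 × 1.15² = 2.85 mA, giving V_SD = V_DD − I_D R_D = 9.34 − 2.85 × 3.89 = -1.76 V.
But -1.76 V < V_ov = 1.15 V, so the device is actually in triode.
In triode I_D = k_p[V_ov V_SD − ½ V_SD²] and I_D = (V_DD − V_SD)/R_D. Equating: 8.36 V_SD² − 20.27 V_SD + 9.34 = 0, giving V_SD = 0.619 V (the root below V_ov).
I_D = (9.34 − 0.619) / 3.89 = 2.24 mA.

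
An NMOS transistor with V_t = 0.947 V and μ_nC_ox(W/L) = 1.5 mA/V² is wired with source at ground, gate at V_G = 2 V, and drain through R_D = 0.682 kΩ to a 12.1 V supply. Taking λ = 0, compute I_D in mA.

V_GS = V_G = 2 V, so V_ov = 2 − 0.947 = 1.05 V.
Assume saturation: I_D = ½ k_n V_ov² = 0.5 × 1.5 × 1.05² = 0.832 mA, giving V_DS = V_DD − I_D R_D = 12.1 − 0.832 × 0.682 = 11.5 V.
V_DS = 11.5 V ≥ V_ov = 1.05 V, confirming saturation.

I_D = 0.832 mA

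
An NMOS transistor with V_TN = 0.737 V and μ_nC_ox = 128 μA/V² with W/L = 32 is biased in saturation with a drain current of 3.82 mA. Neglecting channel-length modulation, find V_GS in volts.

k_n = μ_nC_ox · (W/L) = 4.096 mA/V².
In saturation I_D = ½ k_n (V_GS − V_TN)², so V_GS − V_TN = √(2 I_D / k_n) = √(2 × 3.82 / 4.096) = 1.37 V.
V_GS = 0.737 + 1.37 = 2.1 V.

V_GS = 2.10 V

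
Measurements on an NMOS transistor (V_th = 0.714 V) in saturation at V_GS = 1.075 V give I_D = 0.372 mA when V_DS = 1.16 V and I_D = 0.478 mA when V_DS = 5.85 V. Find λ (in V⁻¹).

With V_GS fixed, I_D ∝ (1 + λ V_DS) in saturation, so I_D2/I_D1 = (1 + λ V_DS2)/(1 + λ V_DS1).
0.478/0.372 = 1.285 = (1 + 5.85 λ)/(1 + 1.16 λ).
Solving: λ (I_D1 V_DS2 − I_D2 V_DS1) = I_D2 − I_D1, so λ = (0.478 − 0.372) / (0.372 × 5.85 − 0.478 × 1.16) = 0.106 / 1.62 = 0.0654 V⁻¹.

λ = 0.0654 V⁻¹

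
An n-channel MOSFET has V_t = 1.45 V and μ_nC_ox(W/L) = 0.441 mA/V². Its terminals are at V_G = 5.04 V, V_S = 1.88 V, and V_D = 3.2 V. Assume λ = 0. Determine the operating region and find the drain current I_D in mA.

Triode; I_D = 0.611 mA

V_GS = V_G − V_S = 5.04 − 1.88 = 3.16 V; V_DS = V_D − V_S = 3.2 − 1.88 = 1.32 V.
V_ov = V_GS − V_t = 3.16 − 1.45 = 1.71 V.
Since V_DS = 1.32 V < V_ov = 1.71 V, the device is in the triode region.
I_D = k_n [V_ov · V_DS − ½ V_DS²] = 0.441 × [1.71 × 1.32 − 0.5 × 1.32²] = 0.611 mA.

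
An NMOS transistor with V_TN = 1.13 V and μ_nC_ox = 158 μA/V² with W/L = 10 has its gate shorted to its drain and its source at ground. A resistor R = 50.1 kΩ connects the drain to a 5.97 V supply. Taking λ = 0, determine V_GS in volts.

With gate tied to drain, V_GS = V_DS ≥ V_GS − V_TN, so the device is in saturation.
k_n = μ_nC_ox · (W/L) = 1.58 mA/V².
KCL at the drain: ½ k_n (V_GS − V_TN)² = (V_DD − V_GS)/R.
Let x = V_GS − 1.13. Then 39.6 x² + x − 4.84 = 0, giving x = 0.337 V (positive root), so V_GS = 1.47 V.
I_D = (V_DD − V_GS)/R = (5.97 − 1.47) / 50.1 = 0.0899 mA.

V_GS = 1.47 V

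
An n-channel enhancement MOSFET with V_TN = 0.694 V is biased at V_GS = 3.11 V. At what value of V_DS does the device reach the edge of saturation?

V_DS,sat = 2.42 V

The boundary between triode and saturation is V_DS = V_GS − V_TN = V_ov.
V_ov = 3.11 − 0.694 = 2.42 V.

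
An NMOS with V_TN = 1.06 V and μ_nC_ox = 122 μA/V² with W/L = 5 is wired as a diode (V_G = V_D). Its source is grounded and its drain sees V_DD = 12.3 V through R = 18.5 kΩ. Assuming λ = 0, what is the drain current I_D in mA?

I_D = 0.536 mA

With gate tied to drain, V_GS = V_DS ≥ V_GS − V_TN, so the device is in saturation.
k_n = μ_nC_ox · (W/L) = 0.61 mA/V².
KCL at the drain: ½ k_n (V_GS − V_TN)² = (V_DD − V_GS)/R.
Let x = V_GS − 1.06. Then 5.64 x² + x − 11.24 = 0, giving x = 1.33 V (positive root), so V_GS = 2.39 V.
I_D = (V_DD − V_GS)/R = (12.3 − 2.39) / 18.5 = 0.536 mA.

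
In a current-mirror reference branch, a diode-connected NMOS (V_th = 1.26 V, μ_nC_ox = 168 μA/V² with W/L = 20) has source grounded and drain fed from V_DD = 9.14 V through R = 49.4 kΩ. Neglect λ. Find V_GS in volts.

With gate tied to drain, V_GS = V_DS ≥ V_GS − V_th, so the device is in saturation.
k_n = μ_nC_ox · (W/L) = 3.36 mA/V².
KCL at the drain: ½ k_n (V_GS − V_th)² = (V_DD − V_GS)/R.
Let x = V_GS − 1.26. Then 83 x² + x − 7.88 = 0, giving x = 0.302 V (positive root), so V_GS = 1.56 V.
I_D = (V_DD − V_GS)/R = (9.14 − 1.56) / 49.4 = 0.153 mA.

V_GS = 1.56 V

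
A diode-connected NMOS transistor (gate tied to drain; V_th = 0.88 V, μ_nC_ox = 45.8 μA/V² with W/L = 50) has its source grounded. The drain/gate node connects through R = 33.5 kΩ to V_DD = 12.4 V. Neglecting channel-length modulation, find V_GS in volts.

V_GS = 1.42 V

With gate tied to drain, V_GS = V_DS ≥ V_GS − V_th, so the device is in saturation.
k_n = μ_nC_ox · (W/L) = 2.29 mA/V².
KCL at the drain: ½ k_n (V_GS − V_th)² = (V_DD − V_GS)/R.
Let x = V_GS − 0.88. Then 38.4 x² + x − 11.52 = 0, giving x = 0.535 V (positive root), so V_GS = 1.42 V.
I_D = (V_DD − V_GS)/R = (12.4 − 1.42) / 33.5 = 0.328 mA.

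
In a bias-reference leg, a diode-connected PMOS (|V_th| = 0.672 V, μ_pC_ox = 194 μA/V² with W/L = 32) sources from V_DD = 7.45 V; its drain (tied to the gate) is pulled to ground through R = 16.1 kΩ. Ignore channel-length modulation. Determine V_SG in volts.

With gate tied to drain, V_SG = V_SD ≥ V_SG − |V_th|, so the device is in saturation.
k_p = μ_pC_ox · (W/L) = 6.208 mA/V².
KCL at the drain: ½ k_p (V_SG − |V_th|)² = (V_DD − V_SG)/R.
Let x = V_SG − 0.672. Then 50 x² + x − 6.778 = 0, giving x = 0.358 V (positive root), so V_SG = 1.03 V.
I_D = (V_DD − V_SG)/R = (7.45 − 1.03) / 16.1 = 0.399 mA.

V_SG = 1.03 V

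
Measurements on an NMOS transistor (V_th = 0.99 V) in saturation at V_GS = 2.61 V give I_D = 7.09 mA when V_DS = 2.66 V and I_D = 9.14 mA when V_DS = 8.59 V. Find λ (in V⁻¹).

λ = 0.0560 V⁻¹

With V_GS fixed, I_D ∝ (1 + λ V_DS) in saturation, so I_D2/I_D1 = (1 + λ V_DS2)/(1 + λ V_DS1).
9.14/7.09 = 1.289 = (1 + 8.59 λ)/(1 + 2.66 λ).
Solving: λ (I_D1 V_DS2 − I_D2 V_DS1) = I_D2 − I_D1, so λ = (9.14 − 7.09) / (7.09 × 8.59 − 9.14 × 2.66) = 2.05 / 36.6 = 0.056 V⁻¹.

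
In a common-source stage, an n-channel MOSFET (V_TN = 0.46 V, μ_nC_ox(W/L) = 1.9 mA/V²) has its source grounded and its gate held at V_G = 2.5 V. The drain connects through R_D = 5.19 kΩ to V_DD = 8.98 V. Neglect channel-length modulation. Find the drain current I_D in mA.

I_D = 1.64 mA

V_GS = V_G = 2.5 V, so V_ov = 2.5 − 0.46 = 2.04 V.
Assume saturation: I_D = ½ k_n V_ov² = 0.5 × 1.9 × 2.04² = 3.95 mA, giving V_DS = V_DD − I_D R_D = 8.98 − 3.95 × 5.19 = -11.5 V.
But -11.5 V < V_ov = 2.04 V, so the device is actually in triode.
In triode I_D = k_n[V_ov V_DS − ½ V_DS²] and I_D = (V_DD − V_DS)/R_D. Equating: 4.93 V_DS² − 21.12 V_DS + 8.98 = 0, giving V_DS = 0.479 V (the root below V_ov).
I_D = (8.98 − 0.479) / 5.19 = 1.64 mA.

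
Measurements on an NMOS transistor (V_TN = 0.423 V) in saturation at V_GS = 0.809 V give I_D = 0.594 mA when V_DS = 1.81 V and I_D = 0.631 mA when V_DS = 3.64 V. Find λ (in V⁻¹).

With V_GS fixed, I_D ∝ (1 + λ V_DS) in saturation, so I_D2/I_D1 = (1 + λ V_DS2)/(1 + λ V_DS1).
0.631/0.594 = 1.062 = (1 + 3.64 λ)/(1 + 1.81 λ).
Solving: λ (I_D1 V_DS2 − I_D2 V_DS1) = I_D2 − I_D1, so λ = (0.631 − 0.594) / (0.594 × 3.64 − 0.631 × 1.81) = 0.037 / 1.02 = 0.0363 V⁻¹.

λ = 0.0363 V⁻¹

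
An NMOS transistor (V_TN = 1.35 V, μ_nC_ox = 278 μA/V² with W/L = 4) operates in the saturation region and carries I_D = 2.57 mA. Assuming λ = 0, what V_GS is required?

k_n = μ_nC_ox · (W/L) = 1.112 mA/V².
In saturation I_D = ½ k_n (V_GS − V_TN)², so V_GS − V_TN = √(2 I_D / k_n) = √(2 × 2.57 / 1.112) = 2.15 V.
V_GS = 1.35 + 2.15 = 3.5 V.

V_GS = 3.50 V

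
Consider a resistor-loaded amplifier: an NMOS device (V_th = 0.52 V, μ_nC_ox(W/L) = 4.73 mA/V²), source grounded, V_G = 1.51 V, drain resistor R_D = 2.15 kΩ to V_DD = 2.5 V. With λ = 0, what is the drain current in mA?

I_D = 1.04 mA

V_GS = V_G = 1.51 V, so V_ov = 1.51 − 0.52 = 0.99 V.
Assume saturation: I_D = ½ k_n V_ov² = 0.5 × 4.73 × 0.99² = 2.32 mA, giving V_DS = V_DD − I_D R_D = 2.5 − 2.32 × 2.15 = -2.48 V.
But -2.48 V < V_ov = 0.99 V, so the device is actually in triode.
In triode I_D = k_n[V_ov V_DS − ½ V_DS²] and I_D = (V_DD − V_DS)/R_D. Equating: 5.08 V_DS² − 11.07 V_DS + 2.5 = 0, giving V_DS = 0.256 V (the root below V_ov).
I_D = (2.5 − 0.256) / 2.15 = 1.04 mA.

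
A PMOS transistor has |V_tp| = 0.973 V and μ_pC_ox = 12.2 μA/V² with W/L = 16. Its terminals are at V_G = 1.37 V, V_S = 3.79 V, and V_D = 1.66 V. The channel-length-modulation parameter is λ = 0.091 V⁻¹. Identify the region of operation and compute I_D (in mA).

Saturation; I_D = 0.244 mA

V_SG = V_S − V_G = 3.79 − 1.37 = 2.42 V; V_SD = V_S − V_D = 3.79 − 1.66 = 2.13 V.
k_p = μ_pC_ox · (W/L) = 0.1952 mA/V².
V_ov = V_SG − |V_tp| = 2.42 − 0.973 = 1.45 V.
Since V_SD = 2.13 V ≥ V_ov = 1.45 V, the device is in saturation.
I_D = ½ k_p V_ov² (1 + λ V_SD) = 0.5 × 0.1952 × 1.45² × (1 + 0.091 × 2.13) = 0.244 mA.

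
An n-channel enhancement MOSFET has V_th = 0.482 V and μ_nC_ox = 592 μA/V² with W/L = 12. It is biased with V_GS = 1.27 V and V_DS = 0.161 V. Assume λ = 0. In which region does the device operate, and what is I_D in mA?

Triode; I_D = 0.809 mA

k_n = μ_nC_ox · (W/L) = 7.104 mA/V².
V_ov = V_GS − V_th = 1.27 − 0.482 = 0.788 V.
Since V_DS = 0.161 V < V_ov = 0.788 V, the device is in the triode region.
I_D = k_n [V_ov · V_DS − ½ V_DS²] = 7.104 × [0.788 × 0.161 − 0.5 × 0.161²] = 0.809 mA.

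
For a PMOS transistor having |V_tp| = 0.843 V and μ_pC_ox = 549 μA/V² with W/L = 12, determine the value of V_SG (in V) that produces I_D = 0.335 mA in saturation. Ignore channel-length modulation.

V_SG = 1.16 V

k_p = μ_pC_ox · (W/L) = 6.588 mA/V².
In saturation I_D = ½ k_p (V_SG − |V_tp|)², so V_SG − |V_tp| = √(2 I_D / k_p) = √(2 × 0.335 / 6.588) = 0.319 V.
V_SG = 0.843 + 0.319 = 1.16 V.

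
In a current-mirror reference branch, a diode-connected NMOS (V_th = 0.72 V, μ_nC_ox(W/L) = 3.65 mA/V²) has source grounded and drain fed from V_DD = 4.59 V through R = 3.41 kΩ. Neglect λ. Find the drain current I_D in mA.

With gate tied to drain, V_GS = V_DS ≥ V_GS − V_th, so the device is in saturation.
KCL at the drain: ½ k_n (V_GS − V_th)² = (V_DD − V_GS)/R.
Let x = V_GS − 0.72. Then 6.22 x² + x − 3.87 = 0, giving x = 0.712 V (positive root), so V_GS = 1.43 V.
I_D = (V_DD − V_GS)/R = (4.59 − 1.43) / 3.41 = 0.926 mA.

I_D = 0.926 mA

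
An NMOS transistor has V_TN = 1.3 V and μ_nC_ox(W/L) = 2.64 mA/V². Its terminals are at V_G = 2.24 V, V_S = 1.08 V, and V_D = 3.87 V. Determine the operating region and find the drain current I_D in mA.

Cutoff; I_D = 0 mA

V_GS = V_G − V_S = 2.24 − 1.08 = 1.16 V; V_DS = V_D − V_S = 3.87 − 1.08 = 2.79 V.
V_GS = 1.16 V < V_TN = 1.3 V, so the transistor is in cutoff.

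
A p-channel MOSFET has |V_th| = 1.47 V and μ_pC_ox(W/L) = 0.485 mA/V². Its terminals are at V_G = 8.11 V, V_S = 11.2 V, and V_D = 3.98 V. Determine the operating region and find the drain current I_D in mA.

V_SG = V_S − V_G = 11.2 − 8.11 = 3.09 V; V_SD = V_S − V_D = 11.2 − 3.98 = 7.22 V.
V_ov = V_SG − |V_th| = 3.09 − 1.47 = 1.62 V.
Since V_SD = 7.22 V ≥ V_ov = 1.62 V, the device is in saturation.
I_D = ½ k_p V_ov² = 0.5 × 0.485 × 1.62² = 0.636 mA.

Saturation; I_D = 0.636 mA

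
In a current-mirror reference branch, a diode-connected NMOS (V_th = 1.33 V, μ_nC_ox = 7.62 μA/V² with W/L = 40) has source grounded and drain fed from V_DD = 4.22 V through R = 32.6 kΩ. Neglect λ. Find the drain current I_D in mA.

I_D = 0.0681 mA

With gate tied to drain, V_GS = V_DS ≥ V_GS − V_th, so the device is in saturation.
k_n = μ_nC_ox · (W/L) = 0.3048 mA/V².
KCL at the drain: ½ k_n (V_GS − V_th)² = (V_DD − V_GS)/R.
Let x = V_GS − 1.33. Then 4.97 x² + x − 2.89 = 0, giving x = 0.669 V (positive root), so V_GS = 2 V.
I_D = (V_DD − V_GS)/R = (4.22 − 2) / 32.6 = 0.0681 mA.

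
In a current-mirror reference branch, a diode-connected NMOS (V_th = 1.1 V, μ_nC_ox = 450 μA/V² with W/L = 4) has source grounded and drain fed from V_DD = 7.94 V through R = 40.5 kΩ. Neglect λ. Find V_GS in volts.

V_GS = 1.52 V

With gate tied to drain, V_GS = V_DS ≥ V_GS − V_th, so the device is in saturation.
k_n = μ_nC_ox · (W/L) = 1.8 mA/V².
KCL at the drain: ½ k_n (V_GS − V_th)² = (V_DD − V_GS)/R.
Let x = V_GS − 1.1. Then 36.5 x² + x − 6.84 = 0, giving x = 0.42 V (positive root), so V_GS = 1.52 V.
I_D = (V_DD − V_GS)/R = (7.94 − 1.52) / 40.5 = 0.159 mA.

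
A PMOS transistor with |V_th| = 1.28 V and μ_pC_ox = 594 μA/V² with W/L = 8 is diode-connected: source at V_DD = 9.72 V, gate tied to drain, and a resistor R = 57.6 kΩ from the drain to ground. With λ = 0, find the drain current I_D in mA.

I_D = 0.142 mA

With gate tied to drain, V_SG = V_SD ≥ V_SG − |V_th|, so the device is in saturation.
k_p = μ_pC_ox · (W/L) = 4.752 mA/V².
KCL at the drain: ½ k_p (V_SG − |V_th|)² = (V_DD − V_SG)/R.
Let x = V_SG − 1.28. Then 137 x² + x − 8.44 = 0, giving x = 0.245 V (positive root), so V_SG = 1.52 V.
I_D = (V_DD − V_SG)/R = (9.72 − 1.52) / 57.6 = 0.142 mA.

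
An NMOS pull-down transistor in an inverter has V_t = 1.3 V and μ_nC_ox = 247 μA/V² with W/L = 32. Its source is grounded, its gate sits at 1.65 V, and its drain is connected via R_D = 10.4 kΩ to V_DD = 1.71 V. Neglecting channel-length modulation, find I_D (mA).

V_GS = V_G = 1.65 V, so V_ov = 1.65 − 1.3 = 0.35 V.
k_n = μ_nC_ox · (W/L) = 7.904 mA/V².
Assume saturation: I_D = ½ k_n V_ov² = 0.5 × 7.904 × 0.35² = 0.484 mA, giving V_DS = V_DD − I_D R_D = 1.71 − 0.484 × 10.4 = -3.32 V.
But -3.32 V < V_ov = 0.35 V, so the device is actually in triode.
In triode I_D = k_n[V_ov V_DS − ½ V_DS²] and I_D = (V_DD − V_DS)/R_D. Equating: 41.1 V_DS² − 29.77 V_DS + 1.71 = 0, giving V_DS = 0.0629 V (the root below V_ov).
I_D = (1.71 − 0.0629) / 10.4 = 0.158 mA.

I_D = 0.158 mA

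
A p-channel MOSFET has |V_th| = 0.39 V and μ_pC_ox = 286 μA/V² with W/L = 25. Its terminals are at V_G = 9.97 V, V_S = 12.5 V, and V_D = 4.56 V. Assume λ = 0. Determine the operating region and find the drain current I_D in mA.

Saturation; I_D = 16.4 mA

V_SG = V_S − V_G = 12.5 − 9.97 = 2.53 V; V_SD = V_S − V_D = 12.5 − 4.56 = 7.94 V.
k_p = μ_pC_ox · (W/L) = 7.15 mA/V².
V_ov = V_SG − |V_th| = 2.53 − 0.39 = 2.14 V.
Since V_SD = 7.94 V ≥ V_ov = 2.14 V, the device is in saturation.
I_D = ½ k_p V_ov² = 0.5 × 7.15 × 2.14² = 16.4 mA.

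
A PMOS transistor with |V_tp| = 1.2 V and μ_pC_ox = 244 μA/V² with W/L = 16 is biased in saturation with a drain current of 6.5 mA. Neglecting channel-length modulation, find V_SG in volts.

k_p = μ_pC_ox · (W/L) = 3.904 mA/V².
In saturation I_D = ½ k_p (V_SG − |V_tp|)², so V_SG − |V_tp| = √(2 I_D / k_p) = √(2 × 6.5 / 3.904) = 1.82 V.
V_SG = 1.2 + 1.82 = 3.02 V.

V_SG = 3.02 V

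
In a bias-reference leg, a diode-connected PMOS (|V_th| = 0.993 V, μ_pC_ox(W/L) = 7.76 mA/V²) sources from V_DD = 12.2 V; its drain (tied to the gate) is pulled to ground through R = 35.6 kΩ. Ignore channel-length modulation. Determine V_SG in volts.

With gate tied to drain, V_SG = V_SD ≥ V_SG − |V_th|, so the device is in saturation.
KCL at the drain: ½ k_p (V_SG − |V_th|)² = (V_DD − V_SG)/R.
Let x = V_SG − 0.993. Then 138 x² + x − 11.21 = 0, giving x = 0.281 V (positive root), so V_SG = 1.27 V.
I_D = (V_DD − V_SG)/R = (12.2 − 1.27) / 35.6 = 0.307 mA.

V_SG = 1.27 V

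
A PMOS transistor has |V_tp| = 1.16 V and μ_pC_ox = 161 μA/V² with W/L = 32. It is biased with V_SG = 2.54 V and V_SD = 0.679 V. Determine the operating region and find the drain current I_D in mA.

k_p = μ_pC_ox · (W/L) = 5.152 mA/V².
V_ov = V_SG − |V_tp| = 2.54 − 1.16 = 1.38 V.
Since V_SD = 0.679 V < V_ov = 1.38 V, the device is in the triode region.
I_D = k_p [V_ov · V_SD − ½ V_SD²] = 5.152 × [1.38 × 0.679 − 0.5 × 0.679²] = 3.64 mA.

Triode; I_D = 3.64 mA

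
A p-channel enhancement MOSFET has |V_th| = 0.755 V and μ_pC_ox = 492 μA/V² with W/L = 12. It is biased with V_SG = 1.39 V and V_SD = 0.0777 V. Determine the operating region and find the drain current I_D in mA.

Triode; I_D = 0.273 mA

k_p = μ_pC_ox · (W/L) = 5.904 mA/V².
V_ov = V_SG − |V_th| = 1.39 − 0.755 = 0.635 V.
Since V_SD = 0.0777 V < V_ov = 0.635 V, the device is in the triode region.
I_D = k_p [V_ov · V_SD − ½ V_SD²] = 5.904 × [0.635 × 0.0777 − 0.5 × 0.0777²] = 0.273 mA.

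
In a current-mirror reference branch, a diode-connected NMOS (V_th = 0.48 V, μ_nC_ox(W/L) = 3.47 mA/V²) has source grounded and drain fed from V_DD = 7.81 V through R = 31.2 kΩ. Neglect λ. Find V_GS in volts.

V_GS = 0.839 V

With gate tied to drain, V_GS = V_DS ≥ V_GS − V_th, so the device is in saturation.
KCL at the drain: ½ k_n (V_GS − V_th)² = (V_DD − V_GS)/R.
Let x = V_GS − 0.48. Then 54.1 x² + x − 7.33 = 0, giving x = 0.359 V (positive root), so V_GS = 0.839 V.
I_D = (V_DD − V_GS)/R = (7.81 − 0.839) / 31.2 = 0.223 mA.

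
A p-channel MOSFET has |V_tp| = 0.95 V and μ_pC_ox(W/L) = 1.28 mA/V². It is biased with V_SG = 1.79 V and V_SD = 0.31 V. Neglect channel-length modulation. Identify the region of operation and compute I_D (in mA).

V_ov = V_SG − |V_tp| = 1.79 − 0.95 = 0.84 V.
Since V_SD = 0.31 V < V_ov = 0.84 V, the device is in the triode region.
I_D = k_p [V_ov · V_SD − ½ V_SD²] = 1.28 × [0.84 × 0.31 − 0.5 × 0.31²] = 0.272 mA.

Triode; I_D = 0.272 mA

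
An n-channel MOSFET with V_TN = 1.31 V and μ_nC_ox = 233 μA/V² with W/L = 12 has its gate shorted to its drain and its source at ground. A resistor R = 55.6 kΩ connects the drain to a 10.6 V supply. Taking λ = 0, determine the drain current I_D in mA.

I_D = 0.161 mA

With gate tied to drain, V_GS = V_DS ≥ V_GS − V_TN, so the device is in saturation.
k_n = μ_nC_ox · (W/L) = 2.796 mA/V².
KCL at the drain: ½ k_n (V_GS − V_TN)² = (V_DD − V_GS)/R.
Let x = V_GS − 1.31. Then 77.7 x² + x − 9.29 = 0, giving x = 0.339 V (positive root), so V_GS = 1.65 V.
I_D = (V_DD − V_GS)/R = (10.6 − 1.65) / 55.6 = 0.161 mA.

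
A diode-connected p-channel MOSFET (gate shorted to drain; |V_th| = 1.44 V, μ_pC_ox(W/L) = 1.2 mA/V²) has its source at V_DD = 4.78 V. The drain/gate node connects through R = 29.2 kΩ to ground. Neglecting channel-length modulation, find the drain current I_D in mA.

I_D = 0.100 mA

With gate tied to drain, V_SG = V_SD ≥ V_SG − |V_th|, so the device is in saturation.
KCL at the drain: ½ k_p (V_SG − |V_th|)² = (V_DD − V_SG)/R.
Let x = V_SG − 1.44. Then 17.5 x² + x − 3.34 = 0, giving x = 0.409 V (positive root), so V_SG = 1.85 V.
I_D = (V_DD − V_SG)/R = (4.78 − 1.85) / 29.2 = 0.1 mA.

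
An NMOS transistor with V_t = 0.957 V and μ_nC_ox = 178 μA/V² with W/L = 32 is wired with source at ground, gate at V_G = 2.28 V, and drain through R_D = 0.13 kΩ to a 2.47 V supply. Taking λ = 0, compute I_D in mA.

I_D = 4.98 mA

V_GS = V_G = 2.28 V, so V_ov = 2.28 − 0.957 = 1.32 V.
k_n = μ_nC_ox · (W/L) = 5.696 mA/V².
Assume saturation: I_D = ½ k_n V_ov² = 0.5 × 5.696 × 1.32² = 4.98 mA, giving V_DS = V_DD − I_D R_D = 2.47 − 4.98 × 0.13 = 1.82 V.
V_DS = 1.82 V ≥ V_ov = 1.32 V, confirming saturation.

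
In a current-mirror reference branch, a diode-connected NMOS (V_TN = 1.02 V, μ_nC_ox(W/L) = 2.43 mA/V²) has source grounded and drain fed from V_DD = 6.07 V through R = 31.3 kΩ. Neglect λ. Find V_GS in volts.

V_GS = 1.37 V

With gate tied to drain, V_GS = V_DS ≥ V_GS − V_TN, so the device is in saturation.
KCL at the drain: ½ k_n (V_GS − V_TN)² = (V_DD − V_GS)/R.
Let x = V_GS − 1.02. Then 38 x² + x − 5.05 = 0, giving x = 0.351 V (positive root), so V_GS = 1.37 V.
I_D = (V_DD − V_GS)/R = (6.07 − 1.37) / 31.3 = 0.15 mA.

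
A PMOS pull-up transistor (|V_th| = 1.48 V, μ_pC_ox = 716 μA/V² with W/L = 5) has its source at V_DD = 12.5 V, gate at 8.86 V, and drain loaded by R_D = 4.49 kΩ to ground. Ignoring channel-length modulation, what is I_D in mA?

V_SG = V_DD − V_G = 12.5 − 8.86 = 3.64 V, so V_ov = 3.64 − 1.48 = 2.16 V.
k_p = μ_pC_ox · (W/L) = 3.58 mA/V².
Assume saturation: I_D = ½ k_p V_ov² = 0.5 × 3.58 × 2.16² = 8.35 mA, giving V_SD = V_DD − I_D R_D = 12.5 − 8.35 × 4.49 = -25 V.
But -25 V < V_ov = 2.16 V, so the device is actually in triode.
In triode I_D = k_p[V_ov V_SD − ½ V_SD²] and I_D = (V_DD − V_SD)/R_D. Equating: 8.04 V_SD² − 35.72 V_SD + 12.5 = 0, giving V_SD = 0.383 V (the root below V_ov).
I_D = (12.5 − 0.383) / 4.49 = 2.7 mA.

I_D = 2.70 mA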